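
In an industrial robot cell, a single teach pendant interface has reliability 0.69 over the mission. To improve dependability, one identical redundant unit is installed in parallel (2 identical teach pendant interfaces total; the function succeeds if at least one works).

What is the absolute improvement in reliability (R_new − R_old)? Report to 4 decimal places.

R_before = 0.69
R_after = 1 − (1 − 0.69)^2 = 0.9039
ΔR = 0.9039 − 0.69 = 0.2139

0.2139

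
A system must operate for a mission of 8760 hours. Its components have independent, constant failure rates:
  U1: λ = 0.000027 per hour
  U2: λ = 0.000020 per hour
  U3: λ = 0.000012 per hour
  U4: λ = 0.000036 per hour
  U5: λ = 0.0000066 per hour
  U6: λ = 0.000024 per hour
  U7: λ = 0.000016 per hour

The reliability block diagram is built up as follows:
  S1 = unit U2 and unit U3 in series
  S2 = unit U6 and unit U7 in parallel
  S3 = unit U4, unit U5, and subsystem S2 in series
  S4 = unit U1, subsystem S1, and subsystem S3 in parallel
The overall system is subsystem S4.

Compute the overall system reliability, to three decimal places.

R(U1) = exp(−0.000027 × 8760) = 0.78937
R(U2) = exp(−0.000020 × 8760) = 0.83929
R(U3) = exp(−0.000012 × 8760) = 0.90022
R(U4) = exp(−0.000036 × 8760) = 0.72953
R(U5) = exp(−0.0000066 × 8760) = 0.94382
R(U6) = exp(−0.000024 × 8760) = 0.81039
R(U7) = exp(−0.000016 × 8760) = 0.86922
Series (U2 and U3): 0.83929 × 0.90022 = 0.75555
Parallel (U6 and U7): 1 − (1 − 0.81039)(1 − 0.86922) = 0.97520
Series (U4, U5, and [0.97520]): 0.72953 × 0.94382 × 0.97520 = 0.67147
Parallel (U1, [0.75555], and [0.67147]): 1 − (1 − 0.78937)(1 − 0.75555)(1 − 0.67147) = 0.983

0.983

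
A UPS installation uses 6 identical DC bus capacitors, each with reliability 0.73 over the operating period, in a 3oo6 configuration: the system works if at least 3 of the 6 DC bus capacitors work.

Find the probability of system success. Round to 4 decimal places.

0.9508

R = Σ_{i=3}^{6} C(6,i) p^i (1−p)^{6−i} with p = 0.73
C(6,3)·0.73^3·0.27^3 = 0.153140
C(6,4)·0.73^4·0.27^2 = 0.310535
C(6,5)·0.73^5·0.27^1 = 0.335838
C(6,6)·0.73^6·0.27^0 = 0.151334
Sum = 0.9508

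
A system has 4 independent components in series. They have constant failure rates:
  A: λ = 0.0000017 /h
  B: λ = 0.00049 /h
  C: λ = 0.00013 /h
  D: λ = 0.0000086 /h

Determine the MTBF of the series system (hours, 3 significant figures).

1590

Series of exponential components: λ_sys = Σ λ_i
λ_sys = 0.0000017 + 0.00049 + 0.00013 + 0.0000086 = 6.3030e-04 /h
MTBF = 1 / λ_sys = 1590 h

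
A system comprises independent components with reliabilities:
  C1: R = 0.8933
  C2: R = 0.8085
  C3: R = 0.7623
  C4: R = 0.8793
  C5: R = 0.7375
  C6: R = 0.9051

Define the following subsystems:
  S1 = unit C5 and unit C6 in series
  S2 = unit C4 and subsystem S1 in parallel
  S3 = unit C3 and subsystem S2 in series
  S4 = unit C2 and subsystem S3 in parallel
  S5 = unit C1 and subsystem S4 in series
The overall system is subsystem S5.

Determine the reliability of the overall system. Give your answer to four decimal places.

Series (C5 and C6): 0.737500 × 0.905100 = 0.667511
Parallel (C4 and [0.667511]): 1 − (1 − 0.879300)(1 − 0.667511) = 0.959869
Series (C3 and [0.959869]): 0.762300 × 0.959869 = 0.731708
Parallel (C2 and [0.731708]): 1 − (1 − 0.808500)(1 − 0.731708) = 0.948622
Series (C1 and [0.948622]): 0.893300 × 0.948622 = 0.8474

0.8474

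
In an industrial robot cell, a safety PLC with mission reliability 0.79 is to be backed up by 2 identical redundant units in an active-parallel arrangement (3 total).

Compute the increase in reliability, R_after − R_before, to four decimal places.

0.2007

R_before = 0.79
R_after = 1 − (1 − 0.79)^3 = 0.9907
ΔR = 0.9907 − 0.79 = 0.2007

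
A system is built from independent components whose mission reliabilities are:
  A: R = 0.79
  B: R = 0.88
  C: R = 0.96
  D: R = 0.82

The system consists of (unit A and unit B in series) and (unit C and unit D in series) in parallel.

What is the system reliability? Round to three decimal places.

0.935

Series (A and B): 0.79000 × 0.88000 = 0.69520
Series (C and D): 0.96000 × 0.82000 = 0.78720
Parallel ([0.69520] and [0.78720]): 1 − (1 − 0.69520)(1 − 0.78720) = 0.935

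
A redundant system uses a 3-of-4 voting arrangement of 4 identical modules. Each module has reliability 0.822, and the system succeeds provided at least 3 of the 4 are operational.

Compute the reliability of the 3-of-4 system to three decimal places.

R = Σ_{i=3}^{4} C(4,i) p^i (1−p)^{4−i} with p = 0.822
C(4,3)·0.822^3·0.178^1 = 0.39545
C(4,4)·0.822^4·0.178^0 = 0.45655
Sum = 0.852

0.852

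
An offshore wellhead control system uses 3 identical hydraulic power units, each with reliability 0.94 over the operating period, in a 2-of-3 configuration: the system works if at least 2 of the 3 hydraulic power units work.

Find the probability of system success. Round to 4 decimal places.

0.9896

R = Σ_{i=2}^{3} C(3,i) p^i (1−p)^{3−i} with p = 0.94
C(3,2)·0.94^2·0.06^1 = 0.159048
C(3,3)·0.94^3·0.06^0 = 0.830584
Sum = 0.9896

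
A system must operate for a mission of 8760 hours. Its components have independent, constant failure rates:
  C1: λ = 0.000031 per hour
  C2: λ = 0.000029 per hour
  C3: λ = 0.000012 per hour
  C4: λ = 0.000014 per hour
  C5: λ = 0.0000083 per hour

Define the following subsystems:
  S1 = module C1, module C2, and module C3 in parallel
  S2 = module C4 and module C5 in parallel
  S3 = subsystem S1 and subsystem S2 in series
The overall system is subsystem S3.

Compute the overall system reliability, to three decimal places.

R(C1) = exp(−0.000031 × 8760) = 0.76219
R(C2) = exp(−0.000029 × 8760) = 0.77566
R(C3) = exp(−0.000012 × 8760) = 0.90022
R(C4) = exp(−0.000014 × 8760) = 0.88458
R(C5) = exp(−0.0000083 × 8760) = 0.92987
Parallel (C1, C2, and C3): 1 − (1 − 0.76219)(1 − 0.77566)(1 − 0.90022) = 0.99468
Parallel (C4 and C5): 1 − (1 − 0.88458)(1 − 0.92987) = 0.99191
Series ([0.99468] and [0.99191]): 0.99468 × 0.99191 = 0.987

0.987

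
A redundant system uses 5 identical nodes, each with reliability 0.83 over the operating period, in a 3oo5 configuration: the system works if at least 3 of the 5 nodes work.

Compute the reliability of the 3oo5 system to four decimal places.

0.9625

R = Σ_{i=3}^{5} C(5,i) p^i (1−p)^{5−i} with p = 0.83
C(5,3)·0.83^3·0.17^2 = 0.165246
C(5,4)·0.83^4·0.17^1 = 0.403396
C(5,5)·0.83^5·0.17^0 = 0.393904
Sum = 0.9625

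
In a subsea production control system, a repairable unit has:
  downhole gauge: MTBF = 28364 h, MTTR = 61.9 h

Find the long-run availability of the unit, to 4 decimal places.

A(downhole gauge) = MTBF/(MTBF+MTTR) = 28364/(28364+61.9) = 0.9978

0.9978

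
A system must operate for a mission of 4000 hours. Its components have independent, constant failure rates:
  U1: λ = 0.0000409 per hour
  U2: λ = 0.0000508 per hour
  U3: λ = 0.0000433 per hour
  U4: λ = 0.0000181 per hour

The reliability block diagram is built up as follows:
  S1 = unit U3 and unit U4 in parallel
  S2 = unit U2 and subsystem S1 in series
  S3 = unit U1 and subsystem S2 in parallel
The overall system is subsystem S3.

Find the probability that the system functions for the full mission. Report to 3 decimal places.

0.971

R(U1) = exp(−0.0000409 × 4000) = 0.84908
R(U2) = exp(−0.0000508 × 4000) = 0.81612
R(U3) = exp(−0.0000433 × 4000) = 0.84097
R(U4) = exp(−0.0000181 × 4000) = 0.93016
Parallel (U3 and U4): 1 − (1 − 0.84097)(1 − 0.93016) = 0.98889
Series (U2 and [0.98889]): 0.81612 × 0.98889 = 0.80705
Parallel (U1 and [0.80705]): 1 − (1 − 0.84908)(1 − 0.80705) = 0.971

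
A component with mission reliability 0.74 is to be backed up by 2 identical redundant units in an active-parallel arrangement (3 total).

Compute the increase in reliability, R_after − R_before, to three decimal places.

0.242

R_before = 0.74
R_after = 1 − (1 − 0.74)^3 = 0.982
ΔR = 0.982 − 0.74 = 0.242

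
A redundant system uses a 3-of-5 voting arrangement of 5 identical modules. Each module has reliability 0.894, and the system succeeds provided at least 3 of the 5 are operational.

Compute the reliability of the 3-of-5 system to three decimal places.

R = Σ_{i=3}^{5} C(5,i) p^i (1−p)^{5−i} with p = 0.894
C(5,3)·0.894^3·0.106^2 = 0.08028
C(5,4)·0.894^4·0.106^1 = 0.33855
C(5,5)·0.894^5·0.106^0 = 0.57107
Sum = 0.990

0.990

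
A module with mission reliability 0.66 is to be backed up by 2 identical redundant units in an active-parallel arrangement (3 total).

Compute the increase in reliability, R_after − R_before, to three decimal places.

0.301

R_before = 0.66
R_after = 1 − (1 − 0.66)^3 = 0.961
ΔR = 0.961 − 0.66 = 0.301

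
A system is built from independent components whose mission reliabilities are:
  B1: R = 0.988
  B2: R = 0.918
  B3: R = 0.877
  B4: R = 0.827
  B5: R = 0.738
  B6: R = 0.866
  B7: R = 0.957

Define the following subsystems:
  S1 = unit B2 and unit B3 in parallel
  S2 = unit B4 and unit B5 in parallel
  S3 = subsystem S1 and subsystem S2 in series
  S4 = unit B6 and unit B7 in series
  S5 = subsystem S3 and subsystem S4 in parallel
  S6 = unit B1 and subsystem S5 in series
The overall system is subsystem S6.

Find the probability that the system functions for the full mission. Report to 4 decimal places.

0.9787

Parallel (B2 and B3): 1 − (1 − 0.918000)(1 − 0.877000) = 0.989914
Parallel (B4 and B5): 1 − (1 − 0.827000)(1 − 0.738000) = 0.954674
Series ([0.989914] and [0.954674]): 0.989914 × 0.954674 = 0.945045
Series (B6 and B7): 0.866000 × 0.957000 = 0.828762
Parallel ([0.945045] and [0.828762]): 1 − (1 − 0.945045)(1 − 0.828762) = 0.990590
Series (B1 and [0.990590]): 0.988000 × 0.990590 = 0.9787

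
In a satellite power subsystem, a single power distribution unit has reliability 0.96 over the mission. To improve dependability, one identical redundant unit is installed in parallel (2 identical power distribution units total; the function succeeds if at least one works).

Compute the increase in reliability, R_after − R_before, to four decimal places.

R_before = 0.96
R_after = 1 − (1 − 0.96)^2 = 0.9984
ΔR = 0.9984 − 0.96 = 0.0384

0.0384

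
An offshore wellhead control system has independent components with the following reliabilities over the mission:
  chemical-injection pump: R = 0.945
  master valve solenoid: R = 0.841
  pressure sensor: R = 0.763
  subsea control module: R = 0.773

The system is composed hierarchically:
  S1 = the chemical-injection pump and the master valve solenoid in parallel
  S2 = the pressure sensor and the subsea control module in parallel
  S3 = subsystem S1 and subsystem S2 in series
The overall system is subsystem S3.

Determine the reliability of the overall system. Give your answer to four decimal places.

Parallel (chemical-injection pump and master valve solenoid): 1 − (1 − 0.945000)(1 − 0.841000) = 0.991255
Parallel (pressure sensor and subsea control module): 1 − (1 − 0.763000)(1 − 0.773000) = 0.946201
Series ([0.991255] and [0.946201]): 0.991255 × 0.946201 = 0.9379

0.9379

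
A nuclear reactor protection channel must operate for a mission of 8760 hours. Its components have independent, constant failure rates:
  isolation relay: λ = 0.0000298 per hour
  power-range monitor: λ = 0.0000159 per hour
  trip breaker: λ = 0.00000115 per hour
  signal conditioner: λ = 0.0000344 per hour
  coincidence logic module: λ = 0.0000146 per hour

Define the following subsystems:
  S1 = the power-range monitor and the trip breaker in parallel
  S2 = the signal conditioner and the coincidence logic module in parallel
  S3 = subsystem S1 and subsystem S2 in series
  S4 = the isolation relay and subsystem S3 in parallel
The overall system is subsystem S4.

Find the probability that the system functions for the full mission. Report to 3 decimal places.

0.993

R(isolation relay) = exp(−0.0000298 × 8760) = 0.77024
R(power-range monitor) = exp(−0.0000159 × 8760) = 0.86998
R(trip breaker) = exp(−0.00000115 × 8760) = 0.98998
R(signal conditioner) = exp(−0.0000344 × 8760) = 0.73982
R(coincidence logic module) = exp(−0.0000146 × 8760) = 0.87994
Parallel (power-range monitor and trip breaker): 1 − (1 − 0.86998)(1 − 0.98998) = 0.99870
Parallel (signal conditioner and coincidence logic module): 1 − (1 − 0.73982)(1 − 0.87994) = 0.96876
Series ([0.99870] and [0.96876]): 0.99870 × 0.96876 = 0.96750
Parallel (isolation relay and [0.96750]): 1 − (1 − 0.77024)(1 − 0.96750) = 0.993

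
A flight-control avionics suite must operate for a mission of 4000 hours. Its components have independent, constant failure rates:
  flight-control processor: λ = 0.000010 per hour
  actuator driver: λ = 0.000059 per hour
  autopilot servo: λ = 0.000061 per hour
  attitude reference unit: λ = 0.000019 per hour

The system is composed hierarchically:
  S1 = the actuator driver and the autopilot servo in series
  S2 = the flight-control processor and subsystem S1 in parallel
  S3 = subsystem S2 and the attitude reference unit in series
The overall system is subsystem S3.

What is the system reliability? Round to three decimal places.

R(flight-control processor) = exp(−0.000010 × 4000) = 0.96079
R(actuator driver) = exp(−0.000059 × 4000) = 0.78978
R(autopilot servo) = exp(−0.000061 × 4000) = 0.78349
R(attitude reference unit) = exp(−0.000019 × 4000) = 0.92682
Series (actuator driver and autopilot servo): 0.78978 × 0.78349 = 0.61878
Parallel (flight-control processor and [0.61878]): 1 − (1 − 0.96079)(1 − 0.61878) = 0.98505
Series ([0.98505] and attitude reference unit): 0.98505 × 0.92682 = 0.913

0.913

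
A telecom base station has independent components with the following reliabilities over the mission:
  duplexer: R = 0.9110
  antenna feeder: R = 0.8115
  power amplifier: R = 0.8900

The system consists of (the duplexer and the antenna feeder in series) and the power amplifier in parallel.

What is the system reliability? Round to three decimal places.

Series (duplexer and antenna feeder): 0.91100 × 0.81150 = 0.73928
Parallel ([0.73928] and power amplifier): 1 − (1 − 0.73928)(1 − 0.89000) = 0.971

0.971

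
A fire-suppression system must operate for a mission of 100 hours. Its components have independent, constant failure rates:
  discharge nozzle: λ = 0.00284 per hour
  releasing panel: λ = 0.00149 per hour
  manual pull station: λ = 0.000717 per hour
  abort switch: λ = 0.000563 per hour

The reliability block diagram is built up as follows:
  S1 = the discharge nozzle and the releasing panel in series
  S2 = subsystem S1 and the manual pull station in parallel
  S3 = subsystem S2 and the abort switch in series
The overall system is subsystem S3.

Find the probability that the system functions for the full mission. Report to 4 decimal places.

0.9223

R(discharge nozzle) = exp(−0.00284 × 100) = 0.752767
R(releasing panel) = exp(−0.00149 × 100) = 0.861569
R(manual pull station) = exp(−0.000717 × 100) = 0.930810
R(abort switch) = exp(−0.000563 × 100) = 0.945256
Series (discharge nozzle and releasing panel): 0.752767 × 0.861569 = 0.648561
Parallel ([0.648561] and manual pull station): 1 − (1 − 0.648561)(1 − 0.930810) = 0.975684
Series ([0.975684] and abort switch): 0.975684 × 0.945256 = 0.9223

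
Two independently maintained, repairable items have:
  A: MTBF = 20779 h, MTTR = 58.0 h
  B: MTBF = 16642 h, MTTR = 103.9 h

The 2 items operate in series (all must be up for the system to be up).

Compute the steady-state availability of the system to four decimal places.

0.9910

A(A) = MTBF/(MTBF+MTTR) = 20779/(20779+58.0) = 0.997216
A(B) = MTBF/(MTBF+MTTR) = 16642/(16642+103.9) = 0.993795
Series availability: 0.997216 × 0.993795 = 0.9910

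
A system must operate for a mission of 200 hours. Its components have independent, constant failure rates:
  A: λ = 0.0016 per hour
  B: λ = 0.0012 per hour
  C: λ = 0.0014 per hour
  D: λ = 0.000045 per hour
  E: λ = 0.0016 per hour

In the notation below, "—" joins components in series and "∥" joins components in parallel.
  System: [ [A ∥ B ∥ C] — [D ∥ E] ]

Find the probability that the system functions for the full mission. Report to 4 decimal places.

0.9833

R(A) = exp(−0.0016 × 200) = 0.726149
R(B) = exp(−0.0012 × 200) = 0.786628
R(C) = exp(−0.0014 × 200) = 0.755784
R(D) = exp(−0.000045 × 200) = 0.991040
R(E) = exp(−0.0016 × 200) = 0.726149
Parallel (A, B, and C): 1 − (1 − 0.726149)(1 − 0.786628)(1 − 0.755784) = 0.985730
Parallel (D and E): 1 − (1 − 0.991040)(1 − 0.726149) = 0.997546
Series ([0.985730] and [0.997546]): 0.985730 × 0.997546 = 0.9833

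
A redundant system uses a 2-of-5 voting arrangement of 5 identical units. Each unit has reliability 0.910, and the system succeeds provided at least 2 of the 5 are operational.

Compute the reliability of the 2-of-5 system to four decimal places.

0.9997

R = Σ_{i=2}^{5} C(5,i) p^i (1−p)^{5−i} with p = 0.910
C(5,2)·0.910^2·0.090^3 = 0.006037
C(5,3)·0.910^3·0.090^2 = 0.061039
C(5,4)·0.910^4·0.090^1 = 0.308587
C(5,5)·0.910^5·0.090^0 = 0.624032
Sum = 0.9997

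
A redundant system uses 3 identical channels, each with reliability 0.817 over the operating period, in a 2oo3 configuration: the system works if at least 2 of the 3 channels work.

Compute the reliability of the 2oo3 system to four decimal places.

R = Σ_{i=2}^{3} C(3,i) p^i (1−p)^{3−i} with p = 0.817
C(3,2)·0.817^2·0.183^1 = 0.366451
C(3,3)·0.817^3·0.183^0 = 0.545339
Sum = 0.9118

0.9118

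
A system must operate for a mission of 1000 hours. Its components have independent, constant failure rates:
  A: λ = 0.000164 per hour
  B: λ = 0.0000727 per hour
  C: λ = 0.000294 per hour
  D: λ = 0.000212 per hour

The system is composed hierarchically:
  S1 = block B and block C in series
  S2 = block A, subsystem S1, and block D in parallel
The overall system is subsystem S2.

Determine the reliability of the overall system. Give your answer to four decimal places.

R(A) = exp(−0.000164 × 1000) = 0.848742
R(B) = exp(−0.0000727 × 1000) = 0.929880
R(C) = exp(−0.000294 × 1000) = 0.745276
R(D) = exp(−0.000212 × 1000) = 0.808965
Series (B and C): 0.929880 × 0.745276 = 0.693017
Parallel (A, [0.693017], and D): 1 − (1 − 0.848742)(1 − 0.693017)(1 − 0.808965) = 0.9911

0.9911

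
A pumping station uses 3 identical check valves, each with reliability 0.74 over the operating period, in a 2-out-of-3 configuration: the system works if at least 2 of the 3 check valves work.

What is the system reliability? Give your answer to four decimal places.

R = Σ_{i=2}^{3} C(3,i) p^i (1−p)^{3−i} with p = 0.74
C(3,2)·0.74^2·0.26^1 = 0.427128
C(3,3)·0.74^3·0.26^0 = 0.405224
Sum = 0.8324

0.8324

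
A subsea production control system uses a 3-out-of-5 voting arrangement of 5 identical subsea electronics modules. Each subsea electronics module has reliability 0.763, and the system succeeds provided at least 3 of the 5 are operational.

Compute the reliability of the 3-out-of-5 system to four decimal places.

0.9097

R = Σ_{i=3}^{5} C(5,i) p^i (1−p)^{5−i} with p = 0.763
C(5,3)·0.763^3·0.237^2 = 0.249500
C(5,4)·0.763^4·0.237^1 = 0.401621
C(5,5)·0.763^5·0.237^0 = 0.258597
Sum = 0.9097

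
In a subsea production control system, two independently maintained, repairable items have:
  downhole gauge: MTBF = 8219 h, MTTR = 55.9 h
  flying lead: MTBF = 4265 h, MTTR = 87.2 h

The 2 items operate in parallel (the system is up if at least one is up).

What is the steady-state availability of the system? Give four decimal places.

0.9999

A(downhole gauge) = MTBF/(MTBF+MTTR) = 8219/(8219+55.9) = 0.993245
A(flying lead) = MTBF/(MTBF+MTTR) = 4265/(4265+87.2) = 0.979964
Parallel availability: 1 − (1 − 0.993245)(1 − 0.979964) = 0.9999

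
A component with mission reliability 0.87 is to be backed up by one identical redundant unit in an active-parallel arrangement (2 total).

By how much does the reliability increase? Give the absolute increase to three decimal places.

0.113

R_before = 0.87
R_after = 1 − (1 − 0.87)^2 = 0.983
ΔR = 0.983 − 0.87 = 0.113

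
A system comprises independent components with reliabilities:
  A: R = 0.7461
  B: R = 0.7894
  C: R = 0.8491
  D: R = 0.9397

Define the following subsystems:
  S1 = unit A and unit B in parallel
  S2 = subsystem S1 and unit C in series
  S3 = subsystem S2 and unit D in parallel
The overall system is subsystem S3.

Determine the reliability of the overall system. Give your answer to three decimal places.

0.988

Parallel (A and B): 1 − (1 − 0.74610)(1 − 0.78940) = 0.94653
Series ([0.94653] and C): 0.94653 × 0.84910 = 0.80370
Parallel ([0.80370] and D): 1 − (1 − 0.80370)(1 − 0.93970) = 0.988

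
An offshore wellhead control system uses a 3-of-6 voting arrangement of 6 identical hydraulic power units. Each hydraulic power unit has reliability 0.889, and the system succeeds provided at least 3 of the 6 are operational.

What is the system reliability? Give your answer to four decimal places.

R = Σ_{i=3}^{6} C(6,i) p^i (1−p)^{6−i} with p = 0.889
C(6,3)·0.889^3·0.111^3 = 0.019218
C(6,4)·0.889^4·0.111^2 = 0.115437
C(6,5)·0.889^5·0.111^1 = 0.369814
C(6,6)·0.889^6·0.111^0 = 0.493640
Sum = 0.9981

0.9981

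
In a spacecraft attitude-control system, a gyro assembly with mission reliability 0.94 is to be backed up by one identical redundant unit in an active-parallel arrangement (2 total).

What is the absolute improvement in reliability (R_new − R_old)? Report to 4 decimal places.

R_before = 0.94
R_after = 1 − (1 − 0.94)^2 = 0.9964
ΔR = 0.9964 − 0.94 = 0.0564

0.0564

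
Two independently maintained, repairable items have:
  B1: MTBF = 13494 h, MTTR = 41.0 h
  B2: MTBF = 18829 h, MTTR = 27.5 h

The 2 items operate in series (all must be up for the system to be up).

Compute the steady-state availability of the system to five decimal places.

0.99552

A(B1) = MTBF/(MTBF+MTTR) = 13494/(13494+41.0) = 0.996971
A(B2) = MTBF/(MTBF+MTTR) = 18829/(18829+27.5) = 0.998542
Series availability: 0.996971 × 0.998542 = 0.99552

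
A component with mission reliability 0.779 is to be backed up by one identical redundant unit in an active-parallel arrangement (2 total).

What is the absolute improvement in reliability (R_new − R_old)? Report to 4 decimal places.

0.1722

R_before = 0.779
R_after = 1 − (1 − 0.779)^2 = 0.9512
ΔR = 0.9512 − 0.779 = 0.1722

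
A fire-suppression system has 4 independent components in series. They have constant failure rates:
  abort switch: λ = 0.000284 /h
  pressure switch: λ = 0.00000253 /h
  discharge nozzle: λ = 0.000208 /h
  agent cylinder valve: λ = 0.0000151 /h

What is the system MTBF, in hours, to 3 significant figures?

Series of exponential components: λ_sys = Σ λ_i
λ_sys = 0.000284 + 0.00000253 + 0.000208 + 0.0000151 = 5.0963e-04 /h
MTBF = 1 / λ_sys = 1960 h

1960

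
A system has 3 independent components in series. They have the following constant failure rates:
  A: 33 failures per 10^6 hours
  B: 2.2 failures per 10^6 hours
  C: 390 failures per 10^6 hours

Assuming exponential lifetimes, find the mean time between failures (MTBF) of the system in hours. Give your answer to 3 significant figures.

Series of exponential components: λ_sys = Σ λ_i
λ_sys = 0.000033 + 0.0000022 + 0.00039 = 4.2520e-04 /h
MTBF = 1 / λ_sys = 2350 h

2350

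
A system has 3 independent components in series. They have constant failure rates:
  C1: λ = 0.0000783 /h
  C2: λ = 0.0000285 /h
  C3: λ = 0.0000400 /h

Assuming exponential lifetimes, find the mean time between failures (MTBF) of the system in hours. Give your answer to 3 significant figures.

Series of exponential components: λ_sys = Σ λ_i
λ_sys = 0.0000783 + 0.0000285 + 0.0000400 = 1.4680e-04 /h
MTBF = 1 / λ_sys = 6810 h

6810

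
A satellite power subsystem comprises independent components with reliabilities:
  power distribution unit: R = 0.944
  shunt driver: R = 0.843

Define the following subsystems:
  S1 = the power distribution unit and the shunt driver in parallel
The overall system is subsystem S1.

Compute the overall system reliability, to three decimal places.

0.991

Parallel (power distribution unit and shunt driver): 1 − (1 − 0.94400)(1 − 0.84300) = 0.991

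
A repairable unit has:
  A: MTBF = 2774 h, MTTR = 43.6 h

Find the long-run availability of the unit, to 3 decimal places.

A(A) = MTBF/(MTBF+MTTR) = 2774/(2774+43.6) = 0.985

0.985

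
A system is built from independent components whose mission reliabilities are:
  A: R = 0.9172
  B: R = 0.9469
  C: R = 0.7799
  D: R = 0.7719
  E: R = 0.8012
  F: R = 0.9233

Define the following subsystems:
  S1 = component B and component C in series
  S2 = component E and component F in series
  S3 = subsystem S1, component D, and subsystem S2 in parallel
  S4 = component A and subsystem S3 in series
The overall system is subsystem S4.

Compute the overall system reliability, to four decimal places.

0.9030

Series (B and C): 0.946900 × 0.779900 = 0.738487
Series (E and F): 0.801200 × 0.923300 = 0.739748
Parallel ([0.738487], D, and [0.739748]): 1 − (1 − 0.738487)(1 − 0.771900)(1 − 0.739748) = 0.984476
Series (A and [0.984476]): 0.917200 × 0.984476 = 0.9030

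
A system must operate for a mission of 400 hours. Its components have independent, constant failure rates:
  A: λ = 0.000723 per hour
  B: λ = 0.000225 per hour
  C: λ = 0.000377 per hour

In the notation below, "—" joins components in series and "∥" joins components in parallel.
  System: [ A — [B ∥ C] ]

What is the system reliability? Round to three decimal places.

0.740

R(A) = exp(−0.000723 × 400) = 0.74886
R(B) = exp(−0.000225 × 400) = 0.91393
R(C) = exp(−0.000377 × 400) = 0.86002
Parallel (B and C): 1 − (1 − 0.91393)(1 − 0.86002) = 0.98795
Series (A and [0.98795]): 0.74886 × 0.98795 = 0.740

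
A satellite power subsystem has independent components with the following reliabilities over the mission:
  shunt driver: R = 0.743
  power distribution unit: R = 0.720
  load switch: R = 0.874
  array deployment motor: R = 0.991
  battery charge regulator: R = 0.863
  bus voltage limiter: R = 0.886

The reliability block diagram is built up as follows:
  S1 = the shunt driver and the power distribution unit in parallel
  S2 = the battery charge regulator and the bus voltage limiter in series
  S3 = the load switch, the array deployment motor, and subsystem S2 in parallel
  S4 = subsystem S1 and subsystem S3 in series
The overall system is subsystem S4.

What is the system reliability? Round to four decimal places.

0.9278

Parallel (shunt driver and power distribution unit): 1 − (1 − 0.743000)(1 − 0.720000) = 0.928040
Series (battery charge regulator and bus voltage limiter): 0.863000 × 0.886000 = 0.764618
Parallel (load switch, array deployment motor, and [0.764618]): 1 − (1 − 0.874000)(1 − 0.991000)(1 − 0.764618) = 0.999733
Series ([0.928040] and [0.999733]): 0.928040 × 0.999733 = 0.9278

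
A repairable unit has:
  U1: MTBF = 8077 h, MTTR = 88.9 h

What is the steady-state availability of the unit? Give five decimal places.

0.98911

A(U1) = MTBF/(MTBF+MTTR) = 8077/(8077+88.9) = 0.98911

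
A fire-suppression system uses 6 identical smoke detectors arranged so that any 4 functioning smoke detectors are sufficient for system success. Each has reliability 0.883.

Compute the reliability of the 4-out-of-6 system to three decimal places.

0.976

R = Σ_{i=4}^{6} C(6,i) p^i (1−p)^{6−i} with p = 0.883
C(6,4)·0.883^4·0.117^2 = 0.12483
C(6,5)·0.883^5·0.117^1 = 0.37683
C(6,6)·0.883^6·0.117^0 = 0.47398
Sum = 0.976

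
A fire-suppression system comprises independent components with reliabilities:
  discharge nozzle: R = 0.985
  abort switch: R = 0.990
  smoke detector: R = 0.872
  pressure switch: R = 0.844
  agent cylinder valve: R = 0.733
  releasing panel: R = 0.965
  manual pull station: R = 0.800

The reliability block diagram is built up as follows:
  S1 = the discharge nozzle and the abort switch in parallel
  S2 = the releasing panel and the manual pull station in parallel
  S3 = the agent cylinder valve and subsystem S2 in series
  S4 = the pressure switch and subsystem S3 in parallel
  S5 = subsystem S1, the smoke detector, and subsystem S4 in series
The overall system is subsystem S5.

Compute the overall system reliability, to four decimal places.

Parallel (discharge nozzle and abort switch): 1 − (1 − 0.985000)(1 − 0.990000) = 0.999850
Parallel (releasing panel and manual pull station): 1 − (1 − 0.965000)(1 − 0.800000) = 0.993000
Series (agent cylinder valve and [0.993000]): 0.733000 × 0.993000 = 0.727869
Parallel (pressure switch and [0.727869]): 1 − (1 − 0.844000)(1 − 0.727869) = 0.957548
Series ([0.999850], smoke detector, and [0.957548]): 0.999850 × 0.872000 × 0.957548 = 0.8349

0.8349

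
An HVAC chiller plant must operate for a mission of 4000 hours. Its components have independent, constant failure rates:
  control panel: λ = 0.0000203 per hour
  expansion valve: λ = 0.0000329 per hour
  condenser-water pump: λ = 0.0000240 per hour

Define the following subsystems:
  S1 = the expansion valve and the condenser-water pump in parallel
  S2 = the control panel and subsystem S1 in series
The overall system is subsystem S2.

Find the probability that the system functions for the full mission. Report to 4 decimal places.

0.9116

R(control panel) = exp(−0.0000203 × 4000) = 0.922009
R(expansion valve) = exp(−0.0000329 × 4000) = 0.876692
R(condenser-water pump) = exp(−0.0000240 × 4000) = 0.908464
Parallel (expansion valve and condenser-water pump): 1 − (1 − 0.876692)(1 − 0.908464) = 0.988713
Series (control panel and [0.988713]): 0.922009 × 0.988713 = 0.9116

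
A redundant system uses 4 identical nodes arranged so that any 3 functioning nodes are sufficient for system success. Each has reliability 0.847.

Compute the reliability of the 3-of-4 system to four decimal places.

R = Σ_{i=3}^{4} C(4,i) p^i (1−p)^{4−i} with p = 0.847
C(4,3)·0.847^3·0.153^1 = 0.371879
C(4,4)·0.847^4·0.153^0 = 0.514676
Sum = 0.8866

0.8866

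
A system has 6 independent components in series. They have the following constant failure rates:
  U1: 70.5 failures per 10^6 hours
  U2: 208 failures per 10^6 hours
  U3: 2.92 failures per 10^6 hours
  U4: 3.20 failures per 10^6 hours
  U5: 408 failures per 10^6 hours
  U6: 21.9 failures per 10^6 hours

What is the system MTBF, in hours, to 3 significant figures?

Series of exponential components: λ_sys = Σ λ_i
λ_sys = 0.0000705 + 0.000208 + 0.00000292 + 0.00000320 + 0.000408 + 0.0000219 = 7.1452e-04 /h
MTBF = 1 / λ_sys = 1400 h

1400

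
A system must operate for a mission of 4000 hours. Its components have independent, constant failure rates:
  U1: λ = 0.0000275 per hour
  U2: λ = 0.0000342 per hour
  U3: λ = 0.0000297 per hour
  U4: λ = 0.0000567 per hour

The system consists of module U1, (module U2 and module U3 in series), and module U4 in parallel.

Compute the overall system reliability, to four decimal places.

0.9952

R(U1) = exp(−0.0000275 × 4000) = 0.895834
R(U2) = exp(−0.0000342 × 4000) = 0.872145
R(U3) = exp(−0.0000297 × 4000) = 0.887985
R(U4) = exp(−0.0000567 × 4000) = 0.797080
Series (U2 and U3): 0.872145 × 0.887985 = 0.774452
Parallel (U1, [0.774452], and U4): 1 − (1 − 0.895834)(1 − 0.774452)(1 − 0.797080) = 0.9952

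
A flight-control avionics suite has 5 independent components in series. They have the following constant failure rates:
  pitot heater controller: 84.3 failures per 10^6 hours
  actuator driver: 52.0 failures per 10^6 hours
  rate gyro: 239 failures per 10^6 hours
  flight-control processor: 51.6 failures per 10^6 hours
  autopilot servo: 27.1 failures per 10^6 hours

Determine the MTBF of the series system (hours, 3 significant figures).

2200

Series of exponential components: λ_sys = Σ λ_i
λ_sys = 0.0000843 + 0.0000520 + 0.000239 + 0.0000516 + 0.0000271 = 4.5400e-04 /h
MTBF = 1 / λ_sys = 2200 h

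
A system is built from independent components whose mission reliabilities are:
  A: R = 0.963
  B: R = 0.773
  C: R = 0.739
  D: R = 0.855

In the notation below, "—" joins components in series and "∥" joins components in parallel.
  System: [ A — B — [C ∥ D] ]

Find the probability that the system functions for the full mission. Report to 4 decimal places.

Parallel (C and D): 1 − (1 − 0.739000)(1 − 0.855000) = 0.962155
Series (A, B, and [0.962155]): 0.963000 × 0.773000 × 0.962155 = 0.7162

0.7162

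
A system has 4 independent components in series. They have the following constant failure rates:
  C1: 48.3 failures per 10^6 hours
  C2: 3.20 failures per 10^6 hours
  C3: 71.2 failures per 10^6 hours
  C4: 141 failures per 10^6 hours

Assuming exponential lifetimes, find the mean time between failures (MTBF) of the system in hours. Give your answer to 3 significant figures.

Series of exponential components: λ_sys = Σ λ_i
λ_sys = 0.0000483 + 0.00000320 + 0.0000712 + 0.000141 = 2.6370e-04 /h
MTBF = 1 / λ_sys = 3790 h

3790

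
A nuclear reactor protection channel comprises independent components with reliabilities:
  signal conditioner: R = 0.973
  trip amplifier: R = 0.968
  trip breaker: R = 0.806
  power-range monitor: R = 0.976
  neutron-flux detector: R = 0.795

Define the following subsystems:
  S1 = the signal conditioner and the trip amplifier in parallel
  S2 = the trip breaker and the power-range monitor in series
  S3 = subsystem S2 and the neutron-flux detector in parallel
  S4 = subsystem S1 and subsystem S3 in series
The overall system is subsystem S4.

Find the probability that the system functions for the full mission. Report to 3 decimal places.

Parallel (signal conditioner and trip amplifier): 1 − (1 − 0.97300)(1 − 0.96800) = 0.99914
Series (trip breaker and power-range monitor): 0.80600 × 0.97600 = 0.78666
Parallel ([0.78666] and neutron-flux detector): 1 − (1 − 0.78666)(1 − 0.79500) = 0.95627
Series ([0.99914] and [0.95627]): 0.99914 × 0.95627 = 0.955

0.955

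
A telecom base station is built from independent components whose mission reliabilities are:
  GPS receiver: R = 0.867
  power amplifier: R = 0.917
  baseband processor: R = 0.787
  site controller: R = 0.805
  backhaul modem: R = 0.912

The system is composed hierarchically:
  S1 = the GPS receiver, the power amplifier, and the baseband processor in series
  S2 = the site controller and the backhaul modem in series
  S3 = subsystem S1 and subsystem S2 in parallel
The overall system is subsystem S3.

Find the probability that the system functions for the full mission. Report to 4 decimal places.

0.9005

Series (GPS receiver, power amplifier, and baseband processor): 0.867000 × 0.917000 × 0.787000 = 0.625696
Series (site controller and backhaul modem): 0.805000 × 0.912000 = 0.734160
Parallel ([0.625696] and [0.734160]): 1 − (1 − 0.625696)(1 − 0.734160) = 0.9005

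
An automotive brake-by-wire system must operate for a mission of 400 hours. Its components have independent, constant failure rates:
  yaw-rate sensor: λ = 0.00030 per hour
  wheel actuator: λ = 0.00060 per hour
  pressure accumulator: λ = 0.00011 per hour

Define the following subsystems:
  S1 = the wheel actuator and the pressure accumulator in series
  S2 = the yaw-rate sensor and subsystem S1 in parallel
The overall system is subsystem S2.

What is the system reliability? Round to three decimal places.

R(yaw-rate sensor) = exp(−0.00030 × 400) = 0.88692
R(wheel actuator) = exp(−0.00060 × 400) = 0.78663
R(pressure accumulator) = exp(−0.00011 × 400) = 0.95695
Series (wheel actuator and pressure accumulator): 0.78663 × 0.95695 = 0.75277
Parallel (yaw-rate sensor and [0.75277]): 1 − (1 − 0.88692)(1 − 0.75277) = 0.972

0.972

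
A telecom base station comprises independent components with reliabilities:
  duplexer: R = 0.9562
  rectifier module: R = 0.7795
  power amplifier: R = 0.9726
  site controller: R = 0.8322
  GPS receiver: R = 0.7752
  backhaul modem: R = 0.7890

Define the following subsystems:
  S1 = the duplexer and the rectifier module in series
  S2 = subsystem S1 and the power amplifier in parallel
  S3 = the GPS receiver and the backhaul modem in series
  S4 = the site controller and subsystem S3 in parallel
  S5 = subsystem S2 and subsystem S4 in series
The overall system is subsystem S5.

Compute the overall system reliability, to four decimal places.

Series (duplexer and rectifier module): 0.956200 × 0.779500 = 0.745358
Parallel ([0.745358] and power amplifier): 1 − (1 − 0.745358)(1 − 0.972600) = 0.993023
Series (GPS receiver and backhaul modem): 0.775200 × 0.789000 = 0.611633
Parallel (site controller and [0.611633]): 1 − (1 − 0.832200)(1 − 0.611633) = 0.934832
Series ([0.993023] and [0.934832]): 0.993023 × 0.934832 = 0.9283

0.9283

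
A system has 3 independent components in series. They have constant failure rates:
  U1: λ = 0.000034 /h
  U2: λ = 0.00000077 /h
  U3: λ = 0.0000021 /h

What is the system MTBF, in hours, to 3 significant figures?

27100

Series of exponential components: λ_sys = Σ λ_i
λ_sys = 0.000034 + 0.00000077 + 0.0000021 = 3.6870e-05 /h
MTBF = 1 / λ_sys = 27100 h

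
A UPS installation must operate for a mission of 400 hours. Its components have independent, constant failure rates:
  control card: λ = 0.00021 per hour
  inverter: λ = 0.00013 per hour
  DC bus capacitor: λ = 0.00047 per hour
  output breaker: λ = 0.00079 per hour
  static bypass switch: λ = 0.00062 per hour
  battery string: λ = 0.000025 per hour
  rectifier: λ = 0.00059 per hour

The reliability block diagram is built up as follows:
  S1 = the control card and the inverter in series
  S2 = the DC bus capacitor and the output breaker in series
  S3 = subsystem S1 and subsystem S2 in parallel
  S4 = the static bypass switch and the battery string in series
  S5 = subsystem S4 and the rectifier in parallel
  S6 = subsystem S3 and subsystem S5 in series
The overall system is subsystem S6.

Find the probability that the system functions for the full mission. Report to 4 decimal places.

R(control card) = exp(−0.00021 × 400) = 0.919431
R(inverter) = exp(−0.00013 × 400) = 0.949329
R(DC bus capacitor) = exp(−0.00047 × 400) = 0.828615
R(output breaker) = exp(−0.00079 × 400) = 0.729059
R(static bypass switch) = exp(−0.00062 × 400) = 0.780360
R(battery string) = exp(−0.000025 × 400) = 0.990050
R(rectifier) = exp(−0.00059 × 400) = 0.789781
Series (control card and inverter): 0.919431 × 0.949329 = 0.872843
Series (DC bus capacitor and output breaker): 0.828615 × 0.729059 = 0.604109
Parallel ([0.872843] and [0.604109]): 1 − (1 − 0.872843)(1 − 0.604109) = 0.949660
Series (static bypass switch and battery string): 0.780360 × 0.990050 = 0.772595
Parallel ([0.772595] and rectifier): 1 − (1 − 0.772595)(1 − 0.789781) = 0.952195
Series ([0.949660] and [0.952195]): 0.949660 × 0.952195 = 0.9043

0.9043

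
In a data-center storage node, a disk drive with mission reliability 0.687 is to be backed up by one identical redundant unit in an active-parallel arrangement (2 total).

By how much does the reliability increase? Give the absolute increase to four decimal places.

0.2150

R_before = 0.687
R_after = 1 − (1 − 0.687)^2 = 0.9020
ΔR = 0.9020 − 0.687 = 0.2150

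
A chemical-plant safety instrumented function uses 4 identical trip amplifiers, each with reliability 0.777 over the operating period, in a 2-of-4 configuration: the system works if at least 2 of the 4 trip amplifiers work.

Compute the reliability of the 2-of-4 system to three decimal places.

0.963

R = Σ_{i=2}^{4} C(4,i) p^i (1−p)^{4−i} with p = 0.777
C(4,2)·0.777^2·0.223^2 = 0.18014
C(4,3)·0.777^3·0.223^1 = 0.41843
C(4,4)·0.777^4·0.223^0 = 0.36449
Sum = 0.963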